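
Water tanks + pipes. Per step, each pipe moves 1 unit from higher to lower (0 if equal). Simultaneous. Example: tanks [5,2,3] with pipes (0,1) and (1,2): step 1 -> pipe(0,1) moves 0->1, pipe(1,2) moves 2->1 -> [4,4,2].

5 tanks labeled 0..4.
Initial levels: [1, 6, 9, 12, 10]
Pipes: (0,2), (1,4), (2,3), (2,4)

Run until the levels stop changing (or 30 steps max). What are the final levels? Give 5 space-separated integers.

Step 1: flows [2->0,4->1,3->2,4->2] -> levels [2 7 10 11 8]
Step 2: flows [2->0,4->1,3->2,2->4] -> levels [3 8 9 10 8]
Step 3: flows [2->0,1=4,3->2,2->4] -> levels [4 8 8 9 9]
Step 4: flows [2->0,4->1,3->2,4->2] -> levels [5 9 9 8 7]
Step 5: flows [2->0,1->4,2->3,2->4] -> levels [6 8 6 9 9]
Step 6: flows [0=2,4->1,3->2,4->2] -> levels [6 9 8 8 7]
Step 7: flows [2->0,1->4,2=3,2->4] -> levels [7 8 6 8 9]
Step 8: flows [0->2,4->1,3->2,4->2] -> levels [6 9 9 7 7]
Step 9: flows [2->0,1->4,2->3,2->4] -> levels [7 8 6 8 9]
  -> period-2 cycle: step 9 state = step 7 state; never stabilizes
  -> state at step 30: (30-7) mod 2 = 1, same as step 8 -> [6 9 9 7 7]

Answer: 6 9 9 7 7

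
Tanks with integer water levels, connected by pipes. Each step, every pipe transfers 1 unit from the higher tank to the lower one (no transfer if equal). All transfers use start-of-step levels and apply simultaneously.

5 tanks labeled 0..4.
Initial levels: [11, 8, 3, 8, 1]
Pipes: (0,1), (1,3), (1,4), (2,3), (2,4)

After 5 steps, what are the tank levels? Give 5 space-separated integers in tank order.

Answer: 6 7 6 6 6

Derivation:
Step 1: flows [0->1,1=3,1->4,3->2,2->4] -> levels [10 8 3 7 3]
Step 2: flows [0->1,1->3,1->4,3->2,2=4] -> levels [9 7 4 7 4]
Step 3: flows [0->1,1=3,1->4,3->2,2=4] -> levels [8 7 5 6 5]
Step 4: flows [0->1,1->3,1->4,3->2,2=4] -> levels [7 6 6 6 6]
Step 5: flows [0->1,1=3,1=4,2=3,2=4] -> levels [6 7 6 6 6]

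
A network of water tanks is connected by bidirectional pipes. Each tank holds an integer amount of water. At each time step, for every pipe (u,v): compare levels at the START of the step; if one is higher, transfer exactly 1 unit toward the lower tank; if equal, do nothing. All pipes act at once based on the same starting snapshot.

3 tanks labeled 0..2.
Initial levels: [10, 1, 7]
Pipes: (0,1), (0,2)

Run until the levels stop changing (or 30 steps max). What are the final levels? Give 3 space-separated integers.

Answer: 6 6 6

Derivation:
Step 1: flows [0->1,0->2] -> levels [8 2 8]
Step 2: flows [0->1,0=2] -> levels [7 3 8]
Step 3: flows [0->1,2->0] -> levels [7 4 7]
Step 4: flows [0->1,0=2] -> levels [6 5 7]
Step 5: flows [0->1,2->0] -> levels [6 6 6]
Step 6: flows [0=1,0=2] -> levels [6 6 6]
  -> stable (no change)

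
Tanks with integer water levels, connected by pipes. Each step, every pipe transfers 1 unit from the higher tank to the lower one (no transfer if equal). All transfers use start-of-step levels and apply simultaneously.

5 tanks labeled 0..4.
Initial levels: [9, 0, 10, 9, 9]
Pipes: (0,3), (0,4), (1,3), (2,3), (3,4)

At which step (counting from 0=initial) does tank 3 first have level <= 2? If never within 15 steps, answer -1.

Step 1: flows [0=3,0=4,3->1,2->3,3=4] -> levels [9 1 9 9 9]
Step 2: flows [0=3,0=4,3->1,2=3,3=4] -> levels [9 2 9 8 9]
Step 3: flows [0->3,0=4,3->1,2->3,4->3] -> levels [8 3 8 10 8]
Step 4: flows [3->0,0=4,3->1,3->2,3->4] -> levels [9 4 9 6 9]
Step 5: flows [0->3,0=4,3->1,2->3,4->3] -> levels [8 5 8 8 8]
Step 6: flows [0=3,0=4,3->1,2=3,3=4] -> levels [8 6 8 7 8]
Step 7: flows [0->3,0=4,3->1,2->3,4->3] -> levels [7 7 7 9 7]
Step 8: flows [3->0,0=4,3->1,3->2,3->4] -> levels [8 8 8 5 8]
Step 9: flows [0->3,0=4,1->3,2->3,4->3] -> levels [7 7 7 9 7]
  -> period-2 cycle (repeats step 7); tank 3 never drops to <=2
Tank 3 never reaches <=2 within 15 steps

Answer: -1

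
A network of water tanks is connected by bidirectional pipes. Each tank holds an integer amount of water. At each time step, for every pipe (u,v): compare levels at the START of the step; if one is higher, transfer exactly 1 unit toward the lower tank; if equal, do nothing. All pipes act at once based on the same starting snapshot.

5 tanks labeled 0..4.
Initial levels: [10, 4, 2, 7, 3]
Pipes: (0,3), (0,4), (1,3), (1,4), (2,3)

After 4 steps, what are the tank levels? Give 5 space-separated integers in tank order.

Step 1: flows [0->3,0->4,3->1,1->4,3->2] -> levels [8 4 3 6 5]
Step 2: flows [0->3,0->4,3->1,4->1,3->2] -> levels [6 6 4 5 5]
Step 3: flows [0->3,0->4,1->3,1->4,3->2] -> levels [4 4 5 6 7]
Step 4: flows [3->0,4->0,3->1,4->1,3->2] -> levels [6 6 6 3 5]

Answer: 6 6 6 3 5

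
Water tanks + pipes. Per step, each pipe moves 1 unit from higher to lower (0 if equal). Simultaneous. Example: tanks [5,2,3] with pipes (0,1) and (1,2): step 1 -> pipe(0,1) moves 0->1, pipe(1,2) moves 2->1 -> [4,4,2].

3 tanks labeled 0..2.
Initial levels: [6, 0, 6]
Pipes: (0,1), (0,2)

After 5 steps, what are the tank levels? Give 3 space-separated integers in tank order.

Step 1: flows [0->1,0=2] -> levels [5 1 6]
Step 2: flows [0->1,2->0] -> levels [5 2 5]
Step 3: flows [0->1,0=2] -> levels [4 3 5]
Step 4: flows [0->1,2->0] -> levels [4 4 4]
Step 5: flows [0=1,0=2] -> levels [4 4 4]

Answer: 4 4 4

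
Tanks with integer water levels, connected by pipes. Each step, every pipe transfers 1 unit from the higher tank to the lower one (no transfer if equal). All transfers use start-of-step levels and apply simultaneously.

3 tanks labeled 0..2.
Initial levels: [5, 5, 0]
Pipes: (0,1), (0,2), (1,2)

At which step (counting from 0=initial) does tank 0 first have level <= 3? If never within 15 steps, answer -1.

Step 1: flows [0=1,0->2,1->2] -> levels [4 4 2]
Step 2: flows [0=1,0->2,1->2] -> levels [3 3 4]
Tank 0 first reaches <=3 at step 2

Answer: 2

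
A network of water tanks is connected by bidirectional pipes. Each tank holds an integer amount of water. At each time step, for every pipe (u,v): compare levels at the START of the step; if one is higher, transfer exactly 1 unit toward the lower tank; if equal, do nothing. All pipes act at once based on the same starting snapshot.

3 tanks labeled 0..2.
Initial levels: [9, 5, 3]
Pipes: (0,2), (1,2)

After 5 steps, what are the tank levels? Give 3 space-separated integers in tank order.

Answer: 5 5 7

Derivation:
Step 1: flows [0->2,1->2] -> levels [8 4 5]
Step 2: flows [0->2,2->1] -> levels [7 5 5]
Step 3: flows [0->2,1=2] -> levels [6 5 6]
Step 4: flows [0=2,2->1] -> levels [6 6 5]
Step 5: flows [0->2,1->2] -> levels [5 5 7]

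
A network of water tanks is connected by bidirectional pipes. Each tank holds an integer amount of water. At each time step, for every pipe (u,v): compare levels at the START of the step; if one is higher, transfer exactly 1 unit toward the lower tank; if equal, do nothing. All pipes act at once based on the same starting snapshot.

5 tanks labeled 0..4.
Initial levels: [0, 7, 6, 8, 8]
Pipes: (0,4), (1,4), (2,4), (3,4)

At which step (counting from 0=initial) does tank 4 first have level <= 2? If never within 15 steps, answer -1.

Answer: -1

Derivation:
Step 1: flows [4->0,4->1,4->2,3=4] -> levels [1 8 7 8 5]
Step 2: flows [4->0,1->4,2->4,3->4] -> levels [2 7 6 7 7]
Step 3: flows [4->0,1=4,4->2,3=4] -> levels [3 7 7 7 5]
Step 4: flows [4->0,1->4,2->4,3->4] -> levels [4 6 6 6 7]
Step 5: flows [4->0,4->1,4->2,4->3] -> levels [5 7 7 7 3]
Step 6: flows [0->4,1->4,2->4,3->4] -> levels [4 6 6 6 7]
  -> period-2 cycle (repeats step 4); tank 4 never drops to <=2
Tank 4 never reaches <=2 within 15 steps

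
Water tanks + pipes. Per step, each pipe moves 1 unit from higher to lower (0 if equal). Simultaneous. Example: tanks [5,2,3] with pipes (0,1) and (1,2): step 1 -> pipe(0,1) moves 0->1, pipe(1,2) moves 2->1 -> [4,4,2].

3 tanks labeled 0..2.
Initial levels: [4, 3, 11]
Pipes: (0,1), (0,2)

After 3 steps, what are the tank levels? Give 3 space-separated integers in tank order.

Answer: 5 5 8

Derivation:
Step 1: flows [0->1,2->0] -> levels [4 4 10]
Step 2: flows [0=1,2->0] -> levels [5 4 9]
Step 3: flows [0->1,2->0] -> levels [5 5 8]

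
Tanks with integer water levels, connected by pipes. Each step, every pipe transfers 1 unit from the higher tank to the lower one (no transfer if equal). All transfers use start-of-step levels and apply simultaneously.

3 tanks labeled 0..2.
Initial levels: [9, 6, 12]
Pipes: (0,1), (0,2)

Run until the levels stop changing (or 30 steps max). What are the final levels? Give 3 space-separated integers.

Step 1: flows [0->1,2->0] -> levels [9 7 11]
Step 2: flows [0->1,2->0] -> levels [9 8 10]
Step 3: flows [0->1,2->0] -> levels [9 9 9]
Step 4: flows [0=1,0=2] -> levels [9 9 9]
  -> stable (no change)

Answer: 9 9 9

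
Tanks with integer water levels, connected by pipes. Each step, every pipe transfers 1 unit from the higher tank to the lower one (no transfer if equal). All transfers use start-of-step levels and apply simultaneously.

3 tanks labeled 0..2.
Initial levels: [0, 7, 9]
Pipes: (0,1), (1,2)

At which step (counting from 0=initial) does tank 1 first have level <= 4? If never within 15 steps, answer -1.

Step 1: flows [1->0,2->1] -> levels [1 7 8]
Step 2: flows [1->0,2->1] -> levels [2 7 7]
Step 3: flows [1->0,1=2] -> levels [3 6 7]
Step 4: flows [1->0,2->1] -> levels [4 6 6]
Step 5: flows [1->0,1=2] -> levels [5 5 6]
Step 6: flows [0=1,2->1] -> levels [5 6 5]
Step 7: flows [1->0,1->2] -> levels [6 4 6]
Tank 1 first reaches <=4 at step 7

Answer: 7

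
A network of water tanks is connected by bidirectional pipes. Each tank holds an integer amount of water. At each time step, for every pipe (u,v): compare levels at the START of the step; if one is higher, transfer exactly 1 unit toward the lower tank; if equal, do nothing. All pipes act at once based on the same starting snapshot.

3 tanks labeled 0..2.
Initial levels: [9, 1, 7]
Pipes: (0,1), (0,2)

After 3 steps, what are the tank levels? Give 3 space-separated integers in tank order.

Answer: 6 4 7

Derivation:
Step 1: flows [0->1,0->2] -> levels [7 2 8]
Step 2: flows [0->1,2->0] -> levels [7 3 7]
Step 3: flows [0->1,0=2] -> levels [6 4 7]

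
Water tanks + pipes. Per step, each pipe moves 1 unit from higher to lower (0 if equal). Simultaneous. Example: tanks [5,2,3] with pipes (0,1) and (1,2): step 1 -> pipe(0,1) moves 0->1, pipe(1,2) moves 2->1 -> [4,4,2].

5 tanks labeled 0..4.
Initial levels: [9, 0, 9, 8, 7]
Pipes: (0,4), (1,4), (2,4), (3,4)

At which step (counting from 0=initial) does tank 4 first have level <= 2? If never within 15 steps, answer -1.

Step 1: flows [0->4,4->1,2->4,3->4] -> levels [8 1 8 7 9]
Step 2: flows [4->0,4->1,4->2,4->3] -> levels [9 2 9 8 5]
Step 3: flows [0->4,4->1,2->4,3->4] -> levels [8 3 8 7 7]
Step 4: flows [0->4,4->1,2->4,3=4] -> levels [7 4 7 7 8]
Step 5: flows [4->0,4->1,4->2,4->3] -> levels [8 5 8 8 4]
Step 6: flows [0->4,1->4,2->4,3->4] -> levels [7 4 7 7 8]
  -> period-2 cycle (repeats step 4); tank 4 never drops to <=2
Tank 4 never reaches <=2 within 15 steps

Answer: -1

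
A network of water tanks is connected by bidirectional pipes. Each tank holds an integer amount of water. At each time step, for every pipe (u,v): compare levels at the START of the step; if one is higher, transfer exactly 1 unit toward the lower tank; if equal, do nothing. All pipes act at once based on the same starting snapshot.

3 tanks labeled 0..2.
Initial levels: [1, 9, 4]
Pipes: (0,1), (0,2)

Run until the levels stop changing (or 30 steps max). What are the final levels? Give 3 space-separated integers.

Answer: 6 4 4

Derivation:
Step 1: flows [1->0,2->0] -> levels [3 8 3]
Step 2: flows [1->0,0=2] -> levels [4 7 3]
Step 3: flows [1->0,0->2] -> levels [4 6 4]
Step 4: flows [1->0,0=2] -> levels [5 5 4]
Step 5: flows [0=1,0->2] -> levels [4 5 5]
Step 6: flows [1->0,2->0] -> levels [6 4 4]
Step 7: flows [0->1,0->2] -> levels [4 5 5]
  -> period-2 cycle: step 7 state = step 5 state; never stabilizes
  -> state at step 30: (30-5) mod 2 = 1, same as step 6 -> [6 4 4]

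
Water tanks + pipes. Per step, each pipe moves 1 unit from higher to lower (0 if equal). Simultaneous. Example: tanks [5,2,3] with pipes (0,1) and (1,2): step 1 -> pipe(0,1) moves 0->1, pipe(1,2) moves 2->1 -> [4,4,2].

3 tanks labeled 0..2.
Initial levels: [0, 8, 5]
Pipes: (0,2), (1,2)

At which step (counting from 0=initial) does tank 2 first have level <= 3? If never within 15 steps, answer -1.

Answer: 6

Derivation:
Step 1: flows [2->0,1->2] -> levels [1 7 5]
Step 2: flows [2->0,1->2] -> levels [2 6 5]
Step 3: flows [2->0,1->2] -> levels [3 5 5]
Step 4: flows [2->0,1=2] -> levels [4 5 4]
Step 5: flows [0=2,1->2] -> levels [4 4 5]
Step 6: flows [2->0,2->1] -> levels [5 5 3]
Tank 2 first reaches <=3 at step 6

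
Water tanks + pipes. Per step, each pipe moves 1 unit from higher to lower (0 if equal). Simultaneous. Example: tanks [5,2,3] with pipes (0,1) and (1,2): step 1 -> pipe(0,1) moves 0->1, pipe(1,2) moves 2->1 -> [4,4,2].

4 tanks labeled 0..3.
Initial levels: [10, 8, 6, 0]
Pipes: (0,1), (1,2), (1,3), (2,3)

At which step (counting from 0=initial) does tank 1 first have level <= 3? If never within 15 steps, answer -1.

Answer: -1

Derivation:
Step 1: flows [0->1,1->2,1->3,2->3] -> levels [9 7 6 2]
Step 2: flows [0->1,1->2,1->3,2->3] -> levels [8 6 6 4]
Step 3: flows [0->1,1=2,1->3,2->3] -> levels [7 6 5 6]
Step 4: flows [0->1,1->2,1=3,3->2] -> levels [6 6 7 5]
Step 5: flows [0=1,2->1,1->3,2->3] -> levels [6 6 5 7]
Step 6: flows [0=1,1->2,3->1,3->2] -> levels [6 6 7 5]
  -> period-2 cycle (repeats step 4); tank 1 never drops to <=3
Tank 1 never reaches <=3 within 15 steps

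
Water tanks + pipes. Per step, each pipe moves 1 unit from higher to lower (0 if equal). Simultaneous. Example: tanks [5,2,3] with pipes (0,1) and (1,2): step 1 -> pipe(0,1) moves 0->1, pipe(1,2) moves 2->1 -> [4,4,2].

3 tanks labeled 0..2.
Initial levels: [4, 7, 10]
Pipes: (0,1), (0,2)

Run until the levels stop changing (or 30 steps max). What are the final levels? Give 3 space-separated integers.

Answer: 7 7 7

Derivation:
Step 1: flows [1->0,2->0] -> levels [6 6 9]
Step 2: flows [0=1,2->0] -> levels [7 6 8]
Step 3: flows [0->1,2->0] -> levels [7 7 7]
Step 4: flows [0=1,0=2] -> levels [7 7 7]
  -> stable (no change)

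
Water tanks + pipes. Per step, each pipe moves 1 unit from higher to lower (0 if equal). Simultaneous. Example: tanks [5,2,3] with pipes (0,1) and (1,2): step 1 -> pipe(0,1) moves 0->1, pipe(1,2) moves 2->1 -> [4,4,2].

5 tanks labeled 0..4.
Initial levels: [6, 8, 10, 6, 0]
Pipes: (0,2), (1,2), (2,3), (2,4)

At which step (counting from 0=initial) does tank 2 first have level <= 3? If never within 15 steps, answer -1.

Answer: -1

Derivation:
Step 1: flows [2->0,2->1,2->3,2->4] -> levels [7 9 6 7 1]
Step 2: flows [0->2,1->2,3->2,2->4] -> levels [6 8 8 6 2]
Step 3: flows [2->0,1=2,2->3,2->4] -> levels [7 8 5 7 3]
Step 4: flows [0->2,1->2,3->2,2->4] -> levels [6 7 7 6 4]
Step 5: flows [2->0,1=2,2->3,2->4] -> levels [7 7 4 7 5]
Step 6: flows [0->2,1->2,3->2,4->2] -> levels [6 6 8 6 4]
Step 7: flows [2->0,2->1,2->3,2->4] -> levels [7 7 4 7 5]
  -> period-2 cycle (repeats step 5); tank 2 never drops to <=3
Tank 2 never reaches <=3 within 15 steps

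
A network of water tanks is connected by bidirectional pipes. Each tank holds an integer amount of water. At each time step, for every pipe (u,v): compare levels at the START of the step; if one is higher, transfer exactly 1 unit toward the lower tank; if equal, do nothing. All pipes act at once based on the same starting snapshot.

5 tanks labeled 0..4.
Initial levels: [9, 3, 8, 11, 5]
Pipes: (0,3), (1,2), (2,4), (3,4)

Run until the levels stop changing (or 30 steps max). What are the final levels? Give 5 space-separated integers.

Answer: 7 6 8 9 6

Derivation:
Step 1: flows [3->0,2->1,2->4,3->4] -> levels [10 4 6 9 7]
Step 2: flows [0->3,2->1,4->2,3->4] -> levels [9 5 6 9 7]
Step 3: flows [0=3,2->1,4->2,3->4] -> levels [9 6 6 8 7]
Step 4: flows [0->3,1=2,4->2,3->4] -> levels [8 6 7 8 7]
Step 5: flows [0=3,2->1,2=4,3->4] -> levels [8 7 6 7 8]
Step 6: flows [0->3,1->2,4->2,4->3] -> levels [7 6 8 9 6]
Step 7: flows [3->0,2->1,2->4,3->4] -> levels [8 7 6 7 8]
  -> period-2 cycle: step 7 state = step 5 state; never stabilizes
  -> state at step 30: (30-5) mod 2 = 1, same as step 6 -> [7 6 8 9 6]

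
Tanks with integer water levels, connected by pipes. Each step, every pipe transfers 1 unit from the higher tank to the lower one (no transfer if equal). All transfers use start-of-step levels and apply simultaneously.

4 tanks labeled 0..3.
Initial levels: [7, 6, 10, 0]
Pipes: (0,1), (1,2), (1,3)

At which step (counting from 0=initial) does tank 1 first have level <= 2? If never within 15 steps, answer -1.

Answer: -1

Derivation:
Step 1: flows [0->1,2->1,1->3] -> levels [6 7 9 1]
Step 2: flows [1->0,2->1,1->3] -> levels [7 6 8 2]
Step 3: flows [0->1,2->1,1->3] -> levels [6 7 7 3]
Step 4: flows [1->0,1=2,1->3] -> levels [7 5 7 4]
Step 5: flows [0->1,2->1,1->3] -> levels [6 6 6 5]
Step 6: flows [0=1,1=2,1->3] -> levels [6 5 6 6]
Step 7: flows [0->1,2->1,3->1] -> levels [5 8 5 5]
Step 8: flows [1->0,1->2,1->3] -> levels [6 5 6 6]
  -> period-2 cycle (repeats step 6); tank 1 never drops to <=2
Tank 1 never reaches <=2 within 15 steps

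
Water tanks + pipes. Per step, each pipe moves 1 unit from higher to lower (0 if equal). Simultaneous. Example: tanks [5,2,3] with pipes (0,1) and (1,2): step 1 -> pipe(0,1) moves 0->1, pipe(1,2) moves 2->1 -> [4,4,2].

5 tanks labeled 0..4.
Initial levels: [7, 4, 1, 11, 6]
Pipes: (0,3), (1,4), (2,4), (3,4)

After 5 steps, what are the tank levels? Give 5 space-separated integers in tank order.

Answer: 7 5 5 6 6

Derivation:
Step 1: flows [3->0,4->1,4->2,3->4] -> levels [8 5 2 9 5]
Step 2: flows [3->0,1=4,4->2,3->4] -> levels [9 5 3 7 5]
Step 3: flows [0->3,1=4,4->2,3->4] -> levels [8 5 4 7 5]
Step 4: flows [0->3,1=4,4->2,3->4] -> levels [7 5 5 7 5]
Step 5: flows [0=3,1=4,2=4,3->4] -> levels [7 5 5 6 6]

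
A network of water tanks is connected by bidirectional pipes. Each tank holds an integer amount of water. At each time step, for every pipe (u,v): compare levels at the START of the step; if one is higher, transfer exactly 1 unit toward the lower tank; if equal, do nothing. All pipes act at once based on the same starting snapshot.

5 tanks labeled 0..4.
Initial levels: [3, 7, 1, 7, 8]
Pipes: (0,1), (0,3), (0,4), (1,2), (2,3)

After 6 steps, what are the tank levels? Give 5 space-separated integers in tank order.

Answer: 3 6 5 6 6

Derivation:
Step 1: flows [1->0,3->0,4->0,1->2,3->2] -> levels [6 5 3 5 7]
Step 2: flows [0->1,0->3,4->0,1->2,3->2] -> levels [5 5 5 5 6]
Step 3: flows [0=1,0=3,4->0,1=2,2=3] -> levels [6 5 5 5 5]
Step 4: flows [0->1,0->3,0->4,1=2,2=3] -> levels [3 6 5 6 6]
Step 5: flows [1->0,3->0,4->0,1->2,3->2] -> levels [6 4 7 4 5]
Step 6: flows [0->1,0->3,0->4,2->1,2->3] -> levels [3 6 5 6 6]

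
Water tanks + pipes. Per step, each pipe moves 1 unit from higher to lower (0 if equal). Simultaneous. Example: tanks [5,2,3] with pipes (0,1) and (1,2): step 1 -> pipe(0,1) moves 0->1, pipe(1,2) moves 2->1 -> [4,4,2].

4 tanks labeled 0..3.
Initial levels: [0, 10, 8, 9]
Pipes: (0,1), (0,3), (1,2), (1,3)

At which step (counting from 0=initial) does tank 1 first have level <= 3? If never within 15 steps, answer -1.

Step 1: flows [1->0,3->0,1->2,1->3] -> levels [2 7 9 9]
Step 2: flows [1->0,3->0,2->1,3->1] -> levels [4 8 8 7]
Step 3: flows [1->0,3->0,1=2,1->3] -> levels [6 6 8 7]
Step 4: flows [0=1,3->0,2->1,3->1] -> levels [7 8 7 5]
Step 5: flows [1->0,0->3,1->2,1->3] -> levels [7 5 8 7]
Step 6: flows [0->1,0=3,2->1,3->1] -> levels [6 8 7 6]
Step 7: flows [1->0,0=3,1->2,1->3] -> levels [7 5 8 7]
  -> period-2 cycle (repeats step 5); tank 1 never drops to <=3
Tank 1 never reaches <=3 within 15 steps

Answer: -1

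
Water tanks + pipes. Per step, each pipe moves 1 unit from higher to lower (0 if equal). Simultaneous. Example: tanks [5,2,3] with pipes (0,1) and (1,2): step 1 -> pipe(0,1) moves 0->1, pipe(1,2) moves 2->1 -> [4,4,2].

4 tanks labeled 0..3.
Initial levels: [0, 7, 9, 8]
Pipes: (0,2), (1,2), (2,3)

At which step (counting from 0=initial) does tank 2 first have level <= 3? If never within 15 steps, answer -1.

Step 1: flows [2->0,2->1,2->3] -> levels [1 8 6 9]
Step 2: flows [2->0,1->2,3->2] -> levels [2 7 7 8]
Step 3: flows [2->0,1=2,3->2] -> levels [3 7 7 7]
Step 4: flows [2->0,1=2,2=3] -> levels [4 7 6 7]
Step 5: flows [2->0,1->2,3->2] -> levels [5 6 7 6]
Step 6: flows [2->0,2->1,2->3] -> levels [6 7 4 7]
Step 7: flows [0->2,1->2,3->2] -> levels [5 6 7 6]
  -> period-2 cycle (repeats step 5); tank 2 never drops to <=3
Tank 2 never reaches <=3 within 15 steps

Answer: -1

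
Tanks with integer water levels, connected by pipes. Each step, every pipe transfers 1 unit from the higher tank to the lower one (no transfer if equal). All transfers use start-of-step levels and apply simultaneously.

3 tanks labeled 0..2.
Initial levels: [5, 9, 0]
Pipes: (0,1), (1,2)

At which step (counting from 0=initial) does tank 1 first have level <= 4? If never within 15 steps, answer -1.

Answer: 5

Derivation:
Step 1: flows [1->0,1->2] -> levels [6 7 1]
Step 2: flows [1->0,1->2] -> levels [7 5 2]
Step 3: flows [0->1,1->2] -> levels [6 5 3]
Step 4: flows [0->1,1->2] -> levels [5 5 4]
Step 5: flows [0=1,1->2] -> levels [5 4 5]
Tank 1 first reaches <=4 at step 5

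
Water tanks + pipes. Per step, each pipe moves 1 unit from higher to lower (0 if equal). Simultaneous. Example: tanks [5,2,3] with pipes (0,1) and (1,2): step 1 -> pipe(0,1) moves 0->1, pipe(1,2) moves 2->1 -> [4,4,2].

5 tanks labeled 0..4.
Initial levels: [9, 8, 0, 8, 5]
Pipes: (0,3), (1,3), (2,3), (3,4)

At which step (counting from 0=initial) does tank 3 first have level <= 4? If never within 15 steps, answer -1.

Answer: 5

Derivation:
Step 1: flows [0->3,1=3,3->2,3->4] -> levels [8 8 1 7 6]
Step 2: flows [0->3,1->3,3->2,3->4] -> levels [7 7 2 7 7]
Step 3: flows [0=3,1=3,3->2,3=4] -> levels [7 7 3 6 7]
Step 4: flows [0->3,1->3,3->2,4->3] -> levels [6 6 4 8 6]
Step 5: flows [3->0,3->1,3->2,3->4] -> levels [7 7 5 4 7]
Tank 3 first reaches <=4 at step 5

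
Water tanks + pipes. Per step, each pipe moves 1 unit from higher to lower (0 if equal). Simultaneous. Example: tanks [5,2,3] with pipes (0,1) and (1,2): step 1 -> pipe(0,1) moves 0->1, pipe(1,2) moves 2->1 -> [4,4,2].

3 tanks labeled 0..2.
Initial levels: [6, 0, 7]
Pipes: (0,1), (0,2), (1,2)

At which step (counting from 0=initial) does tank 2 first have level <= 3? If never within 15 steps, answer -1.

Answer: 3

Derivation:
Step 1: flows [0->1,2->0,2->1] -> levels [6 2 5]
Step 2: flows [0->1,0->2,2->1] -> levels [4 4 5]
Step 3: flows [0=1,2->0,2->1] -> levels [5 5 3]
Tank 2 first reaches <=3 at step 3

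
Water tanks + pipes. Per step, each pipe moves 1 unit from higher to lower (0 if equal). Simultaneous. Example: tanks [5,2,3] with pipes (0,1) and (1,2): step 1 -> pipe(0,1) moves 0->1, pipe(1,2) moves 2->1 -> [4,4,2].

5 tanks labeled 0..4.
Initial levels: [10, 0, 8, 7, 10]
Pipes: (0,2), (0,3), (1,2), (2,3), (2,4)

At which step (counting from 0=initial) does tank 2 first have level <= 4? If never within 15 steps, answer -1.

Answer: 7

Derivation:
Step 1: flows [0->2,0->3,2->1,2->3,4->2] -> levels [8 1 8 9 9]
Step 2: flows [0=2,3->0,2->1,3->2,4->2] -> levels [9 2 9 7 8]
Step 3: flows [0=2,0->3,2->1,2->3,2->4] -> levels [8 3 6 9 9]
Step 4: flows [0->2,3->0,2->1,3->2,4->2] -> levels [8 4 8 7 8]
Step 5: flows [0=2,0->3,2->1,2->3,2=4] -> levels [7 5 6 9 8]
Step 6: flows [0->2,3->0,2->1,3->2,4->2] -> levels [7 6 8 7 7]
Step 7: flows [2->0,0=3,2->1,2->3,2->4] -> levels [8 7 4 8 8]
Tank 2 first reaches <=4 at step 7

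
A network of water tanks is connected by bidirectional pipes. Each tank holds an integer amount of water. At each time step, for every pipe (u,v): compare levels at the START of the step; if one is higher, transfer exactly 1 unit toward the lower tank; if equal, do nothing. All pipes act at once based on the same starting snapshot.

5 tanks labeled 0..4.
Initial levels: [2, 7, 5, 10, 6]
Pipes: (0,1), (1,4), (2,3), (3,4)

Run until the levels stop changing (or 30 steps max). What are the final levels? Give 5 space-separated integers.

Step 1: flows [1->0,1->4,3->2,3->4] -> levels [3 5 6 8 8]
Step 2: flows [1->0,4->1,3->2,3=4] -> levels [4 5 7 7 7]
Step 3: flows [1->0,4->1,2=3,3=4] -> levels [5 5 7 7 6]
Step 4: flows [0=1,4->1,2=3,3->4] -> levels [5 6 7 6 6]
Step 5: flows [1->0,1=4,2->3,3=4] -> levels [6 5 6 7 6]
Step 6: flows [0->1,4->1,3->2,3->4] -> levels [5 7 7 5 6]
Step 7: flows [1->0,1->4,2->3,4->3] -> levels [6 5 6 7 6]
  -> period-2 cycle: step 7 state = step 5 state; never stabilizes
  -> state at step 30: (30-5) mod 2 = 1, same as step 6 -> [5 7 7 5 6]

Answer: 5 7 7 5 6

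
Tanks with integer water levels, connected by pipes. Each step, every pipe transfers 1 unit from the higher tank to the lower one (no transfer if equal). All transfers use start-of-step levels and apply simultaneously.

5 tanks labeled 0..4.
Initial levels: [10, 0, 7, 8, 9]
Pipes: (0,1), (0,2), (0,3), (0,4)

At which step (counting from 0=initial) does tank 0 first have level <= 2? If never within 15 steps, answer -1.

Step 1: flows [0->1,0->2,0->3,0->4] -> levels [6 1 8 9 10]
Step 2: flows [0->1,2->0,3->0,4->0] -> levels [8 2 7 8 9]
Step 3: flows [0->1,0->2,0=3,4->0] -> levels [7 3 8 8 8]
Step 4: flows [0->1,2->0,3->0,4->0] -> levels [9 4 7 7 7]
Step 5: flows [0->1,0->2,0->3,0->4] -> levels [5 5 8 8 8]
Step 6: flows [0=1,2->0,3->0,4->0] -> levels [8 5 7 7 7]
Step 7: flows [0->1,0->2,0->3,0->4] -> levels [4 6 8 8 8]
Step 8: flows [1->0,2->0,3->0,4->0] -> levels [8 5 7 7 7]
  -> period-2 cycle (repeats step 6); tank 0 never drops to <=2
Tank 0 never reaches <=2 within 15 steps

Answer: -1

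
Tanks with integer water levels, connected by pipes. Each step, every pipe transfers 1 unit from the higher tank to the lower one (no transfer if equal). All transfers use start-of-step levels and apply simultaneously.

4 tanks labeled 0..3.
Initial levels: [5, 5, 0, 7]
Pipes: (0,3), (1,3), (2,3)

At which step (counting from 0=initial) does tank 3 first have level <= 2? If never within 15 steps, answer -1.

Step 1: flows [3->0,3->1,3->2] -> levels [6 6 1 4]
Step 2: flows [0->3,1->3,3->2] -> levels [5 5 2 5]
Step 3: flows [0=3,1=3,3->2] -> levels [5 5 3 4]
Step 4: flows [0->3,1->3,3->2] -> levels [4 4 4 5]
Step 5: flows [3->0,3->1,3->2] -> levels [5 5 5 2]
Tank 3 first reaches <=2 at step 5

Answer: 5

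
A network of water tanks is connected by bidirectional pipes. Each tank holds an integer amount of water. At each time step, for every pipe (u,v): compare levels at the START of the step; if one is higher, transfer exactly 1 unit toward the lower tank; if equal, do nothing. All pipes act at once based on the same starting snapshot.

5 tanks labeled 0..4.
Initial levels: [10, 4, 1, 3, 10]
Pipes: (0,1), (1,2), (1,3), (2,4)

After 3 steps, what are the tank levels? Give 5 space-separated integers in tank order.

Answer: 7 4 6 4 7

Derivation:
Step 1: flows [0->1,1->2,1->3,4->2] -> levels [9 3 3 4 9]
Step 2: flows [0->1,1=2,3->1,4->2] -> levels [8 5 4 3 8]
Step 3: flows [0->1,1->2,1->3,4->2] -> levels [7 4 6 4 7]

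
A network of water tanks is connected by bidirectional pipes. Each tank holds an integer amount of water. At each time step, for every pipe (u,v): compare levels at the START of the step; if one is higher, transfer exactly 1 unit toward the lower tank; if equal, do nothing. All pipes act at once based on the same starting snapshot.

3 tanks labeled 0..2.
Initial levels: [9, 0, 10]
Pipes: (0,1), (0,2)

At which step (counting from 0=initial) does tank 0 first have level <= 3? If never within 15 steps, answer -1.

Answer: -1

Derivation:
Step 1: flows [0->1,2->0] -> levels [9 1 9]
Step 2: flows [0->1,0=2] -> levels [8 2 9]
Step 3: flows [0->1,2->0] -> levels [8 3 8]
Step 4: flows [0->1,0=2] -> levels [7 4 8]
Step 5: flows [0->1,2->0] -> levels [7 5 7]
Step 6: flows [0->1,0=2] -> levels [6 6 7]
Step 7: flows [0=1,2->0] -> levels [7 6 6]
Step 8: flows [0->1,0->2] -> levels [5 7 7]
Step 9: flows [1->0,2->0] -> levels [7 6 6]
  -> period-2 cycle (repeats step 7); tank 0 never drops to <=3
Tank 0 never reaches <=3 within 15 steps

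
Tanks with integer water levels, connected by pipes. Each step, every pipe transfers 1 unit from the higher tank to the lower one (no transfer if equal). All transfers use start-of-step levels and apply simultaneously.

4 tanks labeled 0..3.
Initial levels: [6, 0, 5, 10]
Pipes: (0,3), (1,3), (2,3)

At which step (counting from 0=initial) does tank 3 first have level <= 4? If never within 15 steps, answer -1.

Answer: 6

Derivation:
Step 1: flows [3->0,3->1,3->2] -> levels [7 1 6 7]
Step 2: flows [0=3,3->1,3->2] -> levels [7 2 7 5]
Step 3: flows [0->3,3->1,2->3] -> levels [6 3 6 6]
Step 4: flows [0=3,3->1,2=3] -> levels [6 4 6 5]
Step 5: flows [0->3,3->1,2->3] -> levels [5 5 5 6]
Step 6: flows [3->0,3->1,3->2] -> levels [6 6 6 3]
Tank 3 first reaches <=4 at step 6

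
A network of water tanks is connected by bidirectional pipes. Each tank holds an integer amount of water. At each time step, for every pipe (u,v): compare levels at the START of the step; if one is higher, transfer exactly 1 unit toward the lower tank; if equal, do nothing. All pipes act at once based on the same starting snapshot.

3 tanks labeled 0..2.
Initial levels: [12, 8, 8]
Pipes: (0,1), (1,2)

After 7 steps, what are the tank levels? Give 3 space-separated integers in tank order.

Answer: 9 10 9

Derivation:
Step 1: flows [0->1,1=2] -> levels [11 9 8]
Step 2: flows [0->1,1->2] -> levels [10 9 9]
Step 3: flows [0->1,1=2] -> levels [9 10 9]
Step 4: flows [1->0,1->2] -> levels [10 8 10]
Step 5: flows [0->1,2->1] -> levels [9 10 9]
  -> period-2 cycle: step 5 state = step 3 state
  -> state at step 7: (7-3) mod 2 = 0, same as step 3 -> [9 10 9]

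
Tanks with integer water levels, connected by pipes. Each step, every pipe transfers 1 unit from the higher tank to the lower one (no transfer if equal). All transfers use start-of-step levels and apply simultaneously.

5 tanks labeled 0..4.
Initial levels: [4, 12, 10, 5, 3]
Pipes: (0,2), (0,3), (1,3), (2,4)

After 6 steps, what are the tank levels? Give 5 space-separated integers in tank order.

Step 1: flows [2->0,3->0,1->3,2->4] -> levels [6 11 8 5 4]
Step 2: flows [2->0,0->3,1->3,2->4] -> levels [6 10 6 7 5]
Step 3: flows [0=2,3->0,1->3,2->4] -> levels [7 9 5 7 6]
Step 4: flows [0->2,0=3,1->3,4->2] -> levels [6 8 7 8 5]
Step 5: flows [2->0,3->0,1=3,2->4] -> levels [8 8 5 7 6]
Step 6: flows [0->2,0->3,1->3,4->2] -> levels [6 7 7 9 5]

Answer: 6 7 7 9 5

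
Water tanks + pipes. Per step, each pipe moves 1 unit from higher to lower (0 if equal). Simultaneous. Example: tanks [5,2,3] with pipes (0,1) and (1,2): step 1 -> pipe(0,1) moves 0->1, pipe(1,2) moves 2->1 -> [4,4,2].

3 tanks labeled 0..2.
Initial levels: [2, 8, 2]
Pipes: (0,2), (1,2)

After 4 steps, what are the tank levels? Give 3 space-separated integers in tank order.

Step 1: flows [0=2,1->2] -> levels [2 7 3]
Step 2: flows [2->0,1->2] -> levels [3 6 3]
Step 3: flows [0=2,1->2] -> levels [3 5 4]
Step 4: flows [2->0,1->2] -> levels [4 4 4]

Answer: 4 4 4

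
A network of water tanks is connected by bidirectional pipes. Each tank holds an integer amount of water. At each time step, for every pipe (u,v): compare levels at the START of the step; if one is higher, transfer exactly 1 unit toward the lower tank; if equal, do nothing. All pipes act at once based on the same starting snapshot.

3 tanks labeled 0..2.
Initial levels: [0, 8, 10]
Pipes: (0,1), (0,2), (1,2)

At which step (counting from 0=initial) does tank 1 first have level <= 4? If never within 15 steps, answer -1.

Answer: -1

Derivation:
Step 1: flows [1->0,2->0,2->1] -> levels [2 8 8]
Step 2: flows [1->0,2->0,1=2] -> levels [4 7 7]
Step 3: flows [1->0,2->0,1=2] -> levels [6 6 6]
Step 4: flows [0=1,0=2,1=2] -> levels [6 6 6]
  -> stable; tank 1 stays at 6 > 4
Tank 1 never reaches <=4 within 15 steps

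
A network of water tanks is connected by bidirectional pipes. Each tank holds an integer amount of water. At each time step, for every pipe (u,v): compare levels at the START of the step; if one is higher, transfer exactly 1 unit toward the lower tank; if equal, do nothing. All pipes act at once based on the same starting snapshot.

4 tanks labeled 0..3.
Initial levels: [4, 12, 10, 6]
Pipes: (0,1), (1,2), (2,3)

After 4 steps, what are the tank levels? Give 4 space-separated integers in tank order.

Answer: 8 7 9 8

Derivation:
Step 1: flows [1->0,1->2,2->3] -> levels [5 10 10 7]
Step 2: flows [1->0,1=2,2->3] -> levels [6 9 9 8]
Step 3: flows [1->0,1=2,2->3] -> levels [7 8 8 9]
Step 4: flows [1->0,1=2,3->2] -> levels [8 7 9 8]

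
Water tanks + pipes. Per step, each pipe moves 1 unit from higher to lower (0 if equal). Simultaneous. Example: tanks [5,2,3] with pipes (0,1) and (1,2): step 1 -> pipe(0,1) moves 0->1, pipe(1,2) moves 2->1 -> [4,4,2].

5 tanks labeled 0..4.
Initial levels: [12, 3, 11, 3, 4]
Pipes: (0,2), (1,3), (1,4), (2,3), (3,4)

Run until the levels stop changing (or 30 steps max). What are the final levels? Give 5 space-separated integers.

Answer: 8 5 7 8 5

Derivation:
Step 1: flows [0->2,1=3,4->1,2->3,4->3] -> levels [11 4 11 5 2]
Step 2: flows [0=2,3->1,1->4,2->3,3->4] -> levels [11 4 10 4 4]
Step 3: flows [0->2,1=3,1=4,2->3,3=4] -> levels [10 4 10 5 4]
Step 4: flows [0=2,3->1,1=4,2->3,3->4] -> levels [10 5 9 4 5]
Step 5: flows [0->2,1->3,1=4,2->3,4->3] -> levels [9 4 9 7 4]
Step 6: flows [0=2,3->1,1=4,2->3,3->4] -> levels [9 5 8 6 5]
Step 7: flows [0->2,3->1,1=4,2->3,3->4] -> levels [8 6 8 5 6]
Step 8: flows [0=2,1->3,1=4,2->3,4->3] -> levels [8 5 7 8 5]
Step 9: flows [0->2,3->1,1=4,3->2,3->4] -> levels [7 6 9 5 6]
Step 10: flows [2->0,1->3,1=4,2->3,4->3] -> levels [8 5 7 8 5]
  -> period-2 cycle: step 10 state = step 8 state; never stabilizes
  -> state at step 30: (30-8) mod 2 = 0, same as step 8 -> [8 5 7 8 5]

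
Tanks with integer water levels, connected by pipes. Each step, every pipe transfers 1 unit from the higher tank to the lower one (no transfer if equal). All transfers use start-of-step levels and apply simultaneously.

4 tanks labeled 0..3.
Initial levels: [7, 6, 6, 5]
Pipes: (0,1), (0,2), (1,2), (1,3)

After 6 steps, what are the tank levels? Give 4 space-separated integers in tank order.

Answer: 7 6 5 6

Derivation:
Step 1: flows [0->1,0->2,1=2,1->3] -> levels [5 6 7 6]
Step 2: flows [1->0,2->0,2->1,1=3] -> levels [7 6 5 6]
Step 3: flows [0->1,0->2,1->2,1=3] -> levels [5 6 7 6]
  -> period-2 cycle: step 3 state = step 1 state
  -> state at step 6: (6-1) mod 2 = 1, same as step 2 -> [7 6 5 6]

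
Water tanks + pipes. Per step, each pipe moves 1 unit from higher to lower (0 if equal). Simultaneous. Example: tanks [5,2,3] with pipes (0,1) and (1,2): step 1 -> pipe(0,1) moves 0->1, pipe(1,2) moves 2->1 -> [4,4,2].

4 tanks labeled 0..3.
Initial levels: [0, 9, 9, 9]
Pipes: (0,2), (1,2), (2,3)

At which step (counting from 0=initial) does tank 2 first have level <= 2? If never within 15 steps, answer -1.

Answer: -1

Derivation:
Step 1: flows [2->0,1=2,2=3] -> levels [1 9 8 9]
Step 2: flows [2->0,1->2,3->2] -> levels [2 8 9 8]
Step 3: flows [2->0,2->1,2->3] -> levels [3 9 6 9]
Step 4: flows [2->0,1->2,3->2] -> levels [4 8 7 8]
Step 5: flows [2->0,1->2,3->2] -> levels [5 7 8 7]
Step 6: flows [2->0,2->1,2->3] -> levels [6 8 5 8]
Step 7: flows [0->2,1->2,3->2] -> levels [5 7 8 7]
  -> period-2 cycle (repeats step 5); tank 2 never drops to <=2
Tank 2 never reaches <=2 within 15 steps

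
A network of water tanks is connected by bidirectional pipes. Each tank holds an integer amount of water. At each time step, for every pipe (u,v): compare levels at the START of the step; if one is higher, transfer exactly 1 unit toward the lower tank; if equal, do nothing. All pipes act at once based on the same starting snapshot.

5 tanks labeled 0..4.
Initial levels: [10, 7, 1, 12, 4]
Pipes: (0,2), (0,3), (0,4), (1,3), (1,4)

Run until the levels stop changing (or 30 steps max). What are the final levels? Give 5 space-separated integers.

Step 1: flows [0->2,3->0,0->4,3->1,1->4] -> levels [9 7 2 10 6]
Step 2: flows [0->2,3->0,0->4,3->1,1->4] -> levels [8 7 3 8 8]
Step 3: flows [0->2,0=3,0=4,3->1,4->1] -> levels [7 9 4 7 7]
Step 4: flows [0->2,0=3,0=4,1->3,1->4] -> levels [6 7 5 8 8]
Step 5: flows [0->2,3->0,4->0,3->1,4->1] -> levels [7 9 6 6 6]
Step 6: flows [0->2,0->3,0->4,1->3,1->4] -> levels [4 7 7 8 8]
Step 7: flows [2->0,3->0,4->0,3->1,4->1] -> levels [7 9 6 6 6]
  -> period-2 cycle: step 7 state = step 5 state; never stabilizes
  -> state at step 30: (30-5) mod 2 = 1, same as step 6 -> [4 7 7 8 8]

Answer: 4 7 7 8 8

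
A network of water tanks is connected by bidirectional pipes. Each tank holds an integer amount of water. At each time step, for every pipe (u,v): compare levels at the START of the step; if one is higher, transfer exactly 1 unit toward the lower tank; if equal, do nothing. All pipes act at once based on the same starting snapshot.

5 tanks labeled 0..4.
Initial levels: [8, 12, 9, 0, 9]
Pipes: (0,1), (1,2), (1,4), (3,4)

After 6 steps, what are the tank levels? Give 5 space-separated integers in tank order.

Step 1: flows [1->0,1->2,1->4,4->3] -> levels [9 9 10 1 9]
Step 2: flows [0=1,2->1,1=4,4->3] -> levels [9 10 9 2 8]
Step 3: flows [1->0,1->2,1->4,4->3] -> levels [10 7 10 3 8]
Step 4: flows [0->1,2->1,4->1,4->3] -> levels [9 10 9 4 6]
Step 5: flows [1->0,1->2,1->4,4->3] -> levels [10 7 10 5 6]
Step 6: flows [0->1,2->1,1->4,4->3] -> levels [9 8 9 6 6]

Answer: 9 8 9 6 6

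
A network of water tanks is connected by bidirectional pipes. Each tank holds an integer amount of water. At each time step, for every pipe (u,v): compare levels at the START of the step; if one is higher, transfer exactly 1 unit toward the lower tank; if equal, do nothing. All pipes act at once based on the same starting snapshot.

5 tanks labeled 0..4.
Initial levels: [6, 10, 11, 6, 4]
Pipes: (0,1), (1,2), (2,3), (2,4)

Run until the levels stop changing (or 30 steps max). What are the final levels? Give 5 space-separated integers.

Answer: 7 9 5 8 8

Derivation:
Step 1: flows [1->0,2->1,2->3,2->4] -> levels [7 10 8 7 5]
Step 2: flows [1->0,1->2,2->3,2->4] -> levels [8 8 7 8 6]
Step 3: flows [0=1,1->2,3->2,2->4] -> levels [8 7 8 7 7]
Step 4: flows [0->1,2->1,2->3,2->4] -> levels [7 9 5 8 8]
Step 5: flows [1->0,1->2,3->2,4->2] -> levels [8 7 8 7 7]
  -> period-2 cycle: step 5 state = step 3 state; never stabilizes
  -> state at step 30: (30-3) mod 2 = 1, same as step 4 -> [7 9 5 8 8]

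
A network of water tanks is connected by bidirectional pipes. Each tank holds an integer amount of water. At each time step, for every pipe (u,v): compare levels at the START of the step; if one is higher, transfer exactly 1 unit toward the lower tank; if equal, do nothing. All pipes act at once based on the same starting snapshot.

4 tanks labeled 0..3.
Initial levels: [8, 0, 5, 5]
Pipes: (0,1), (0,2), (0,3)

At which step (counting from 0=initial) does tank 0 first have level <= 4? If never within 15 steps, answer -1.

Step 1: flows [0->1,0->2,0->3] -> levels [5 1 6 6]
Step 2: flows [0->1,2->0,3->0] -> levels [6 2 5 5]
Step 3: flows [0->1,0->2,0->3] -> levels [3 3 6 6]
Tank 0 first reaches <=4 at step 3

Answer: 3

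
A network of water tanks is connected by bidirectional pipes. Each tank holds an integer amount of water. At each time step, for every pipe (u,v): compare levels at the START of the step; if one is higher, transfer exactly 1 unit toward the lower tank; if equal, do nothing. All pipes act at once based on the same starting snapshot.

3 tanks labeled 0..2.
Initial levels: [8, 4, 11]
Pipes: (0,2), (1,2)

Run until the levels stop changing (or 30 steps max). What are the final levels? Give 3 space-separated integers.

Answer: 8 8 7

Derivation:
Step 1: flows [2->0,2->1] -> levels [9 5 9]
Step 2: flows [0=2,2->1] -> levels [9 6 8]
Step 3: flows [0->2,2->1] -> levels [8 7 8]
Step 4: flows [0=2,2->1] -> levels [8 8 7]
Step 5: flows [0->2,1->2] -> levels [7 7 9]
Step 6: flows [2->0,2->1] -> levels [8 8 7]
  -> period-2 cycle: step 6 state = step 4 state; never stabilizes
  -> state at step 30: (30-4) mod 2 = 0, same as step 4 -> [8 8 7]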